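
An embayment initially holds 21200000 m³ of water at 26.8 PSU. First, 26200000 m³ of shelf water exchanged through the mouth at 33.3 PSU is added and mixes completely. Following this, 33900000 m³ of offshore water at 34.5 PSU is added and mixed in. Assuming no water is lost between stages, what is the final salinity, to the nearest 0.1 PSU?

Mass of salt is conserved:
Initial salt = 21,200,000×26.8 = 568,160,000
After stage 1: salt = 568,160,000 + 26,200,000×33.3 = 1,440,620,000; volume = 47,400,000 m³; S = 30.393 PSU
After stage 2: salt = 1,440,620,000 + 33,900,000×34.5 = 2,610,170,000; volume = 81,300,000 m³
S = 2,610,170,000 / 81,300,000 = 32.1054 PSU

32.1 PSU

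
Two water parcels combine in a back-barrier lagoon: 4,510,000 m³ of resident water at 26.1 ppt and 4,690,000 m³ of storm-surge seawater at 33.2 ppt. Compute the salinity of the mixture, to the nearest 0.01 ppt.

Conserving salt mass:
salt = 4,510,000×26.1 + 4,690,000×33.2 = 117,711,000 + 155,708,000 = 273,419,000
volume = 4,510,000 + 4,690,000 = 9,200,000 m³
S = 273,419,000 / 9,200,000 = 29.7195 ppt

29.72 ppt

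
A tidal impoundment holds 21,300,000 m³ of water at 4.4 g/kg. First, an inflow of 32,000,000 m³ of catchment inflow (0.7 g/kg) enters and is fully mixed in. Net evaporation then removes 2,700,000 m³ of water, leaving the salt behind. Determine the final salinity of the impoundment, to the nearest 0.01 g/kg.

After mixing: salt = 21,300,000×4.4 + 32,000,000×0.7 = 116,120,000; volume = 53,300,000 m³
After evaporation: salt unchanged = 116,120,000; volume = 53,300,000 − 2,700,000 = 50,600,000 m³
S = 116,120,000 / 50,600,000 = 2.2949 g/kg

2.29 g/kg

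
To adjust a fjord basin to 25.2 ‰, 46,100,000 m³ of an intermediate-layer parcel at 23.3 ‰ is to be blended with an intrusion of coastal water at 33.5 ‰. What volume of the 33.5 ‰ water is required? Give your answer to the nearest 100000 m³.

10600000 m³

Salt balance: 46,100,000×23.3 + V×33.5 = (46,100,000+V)×25.2
1,074,130,000 + 33.5V = 1,161,720,000 + 25.2V
87,590,000 = 8.3V
V = 10,553,012.05 m³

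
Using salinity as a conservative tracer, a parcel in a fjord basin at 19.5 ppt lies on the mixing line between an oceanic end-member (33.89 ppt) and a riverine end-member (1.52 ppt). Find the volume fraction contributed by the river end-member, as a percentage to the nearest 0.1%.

44.5%

Let f be the freshwater fraction. Salt balance per unit volume:
f×1.52 + (1−f)×33.89 = 19.5
f = (33.89 − 19.5) / (33.89 − 1.52) = 14.39/32.37 = 0.4445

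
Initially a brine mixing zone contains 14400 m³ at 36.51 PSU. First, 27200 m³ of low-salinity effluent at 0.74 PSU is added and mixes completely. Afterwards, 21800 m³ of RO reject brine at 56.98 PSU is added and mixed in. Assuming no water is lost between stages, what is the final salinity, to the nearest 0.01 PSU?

Total salt / total volume:
Initial salt = 14,400×36.51 = 525,744
After stage 1: salt = 525,744 + 27,200×0.74 = 545,872; volume = 41,600 m³; S = 13.122 PSU
After stage 2: salt = 545,872 + 21,800×56.98 = 1,788,036; volume = 63,400 m³
S = 1,788,036 / 63,400 = 28.2025 PSU

28.20 PSU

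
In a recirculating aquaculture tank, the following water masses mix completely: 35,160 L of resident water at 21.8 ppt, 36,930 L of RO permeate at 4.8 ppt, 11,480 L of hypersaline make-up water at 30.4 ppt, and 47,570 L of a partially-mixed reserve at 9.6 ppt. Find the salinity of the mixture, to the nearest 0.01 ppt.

By conservation of dissolved salt,
salt = 35,160×21.8 + 36,930×4.8 + 11,480×30.4 + 47,570×9.6 = 766,488 + 177,264 + 348,992 + 456,672 = 1,749,416
volume = 35,160 + 36,930 + 11,480 + 47,570 = 131,140 L
S = 1,749,416 / 131,140 = 13.3401 ppt

13.34 ppt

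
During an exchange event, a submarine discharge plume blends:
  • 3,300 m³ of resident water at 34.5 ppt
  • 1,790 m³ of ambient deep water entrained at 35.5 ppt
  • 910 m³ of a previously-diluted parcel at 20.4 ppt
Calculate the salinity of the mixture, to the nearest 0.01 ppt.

32.66 ppt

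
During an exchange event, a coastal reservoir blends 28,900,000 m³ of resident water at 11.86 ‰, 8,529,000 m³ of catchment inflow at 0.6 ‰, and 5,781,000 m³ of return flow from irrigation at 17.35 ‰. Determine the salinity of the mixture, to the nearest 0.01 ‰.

Mass of salt is conserved:
salt = 28,900,000×11.86 + 8,529,000×0.6 + 5,781,000×17.35 = 342,754,000 + 5,117,400 + 100,300,350 = 448,171,750
volume = 28,900,000 + 8,529,000 + 5,781,000 = 43,210,000 m³
S = 448,171,750 / 43,210,000 = 10.3719 ‰

10.37 ‰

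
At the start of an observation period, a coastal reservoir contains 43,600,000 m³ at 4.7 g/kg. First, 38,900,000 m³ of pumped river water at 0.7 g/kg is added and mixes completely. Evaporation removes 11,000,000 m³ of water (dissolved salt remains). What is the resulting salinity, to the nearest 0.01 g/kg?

After mixing: salt = 43,600,000×4.7 + 38,900,000×0.7 = 232,150,000; volume = 82,500,000 m³
After evaporation: salt unchanged = 232,150,000; volume = 82,500,000 − 11,000,000 = 71,500,000 m³
S = 232,150,000 / 71,500,000 = 3.2469 g/kg

3.25 g/kg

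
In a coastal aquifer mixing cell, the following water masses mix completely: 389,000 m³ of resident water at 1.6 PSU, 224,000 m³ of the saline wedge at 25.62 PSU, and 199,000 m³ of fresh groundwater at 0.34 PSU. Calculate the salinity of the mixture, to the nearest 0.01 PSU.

7.92 PSU

Weighted by volume,
salt = 389,000×1.6 + 224,000×25.62 + 199,000×0.34 = 622,400 + 5,738,880 + 67,660 = 6,428,940
volume = 389,000 + 224,000 + 199,000 = 812,000 m³
S = 6,428,940 / 812,000 = 7.9174 PSU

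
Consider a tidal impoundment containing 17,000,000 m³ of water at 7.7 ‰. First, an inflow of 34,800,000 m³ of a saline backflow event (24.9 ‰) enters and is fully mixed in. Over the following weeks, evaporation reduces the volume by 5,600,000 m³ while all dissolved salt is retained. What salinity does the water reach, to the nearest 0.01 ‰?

After mixing: salt = 17,000,000×7.7 + 34,800,000×24.9 = 997,420,000; volume = 51,800,000 m³
After evaporation: salt unchanged = 997,420,000; volume = 51,800,000 − 5,600,000 = 46,200,000 m³
S = 997,420,000 / 46,200,000 = 21.5892 ‰

21.59 ‰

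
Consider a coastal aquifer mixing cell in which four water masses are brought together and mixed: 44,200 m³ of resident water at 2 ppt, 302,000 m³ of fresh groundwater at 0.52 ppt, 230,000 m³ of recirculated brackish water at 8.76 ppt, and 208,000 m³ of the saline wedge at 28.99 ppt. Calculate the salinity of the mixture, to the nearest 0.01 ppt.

Conserving salt mass:
salt = 44,200×2 + 302,000×0.52 + 230,000×8.76 + 208,000×28.99 = 88,400 + 157,040 + 2,014,800 + 6,029,920 = 8,290,160
volume = 44,200 + 302,000 + 230,000 + 208,000 = 784,200 m³
S = 8,290,160 / 784,200 = 10.5715 ppt

10.57 ppt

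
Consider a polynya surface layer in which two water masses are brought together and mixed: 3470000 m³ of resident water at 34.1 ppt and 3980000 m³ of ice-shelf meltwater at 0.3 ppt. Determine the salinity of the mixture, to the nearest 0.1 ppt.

16.0 ppt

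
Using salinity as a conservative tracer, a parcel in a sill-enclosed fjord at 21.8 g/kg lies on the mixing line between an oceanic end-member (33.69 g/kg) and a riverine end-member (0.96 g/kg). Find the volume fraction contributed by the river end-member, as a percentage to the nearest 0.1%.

Let f be the freshwater fraction. Salt balance per unit volume:
f×0.96 + (1−f)×33.69 = 21.8
f = (33.69 − 21.8) / (33.69 − 0.96) = 11.89/32.73 = 0.3633

36.3%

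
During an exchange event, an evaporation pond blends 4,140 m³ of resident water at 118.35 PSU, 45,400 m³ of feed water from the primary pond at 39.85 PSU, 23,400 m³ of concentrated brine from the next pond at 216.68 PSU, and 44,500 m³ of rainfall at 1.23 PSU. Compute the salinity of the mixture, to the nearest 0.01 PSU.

By conservation of dissolved salt,
salt = 4,140×118.35 + 45,400×39.85 + 23,400×216.68 + 44,500×1.23 = 489,969 + 1,809,190 + 5,070,312 + 54,735 = 7,424,206
volume = 4,140 + 45,400 + 23,400 + 44,500 = 117,440 m³
S = 7,424,206 / 117,440 = 63.217 PSU

63.22 PSU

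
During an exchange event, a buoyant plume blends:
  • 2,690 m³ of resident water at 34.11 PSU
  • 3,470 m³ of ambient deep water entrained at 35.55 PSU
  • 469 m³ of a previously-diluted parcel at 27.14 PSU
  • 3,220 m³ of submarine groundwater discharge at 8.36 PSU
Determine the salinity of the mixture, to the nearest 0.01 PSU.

25.87 PSU

Weighted by volume,
salt = 2,690×34.11 + 3,470×35.55 + 469×27.14 + 3,220×8.36 = 91,755.9 + 123,358.5 + 12,728.66 + 26,919.2 = 254,762.26
volume = 2,690 + 3,470 + 469 + 3,220 = 9,849 m³
S = 254,762.26 / 9,849 = 25.8668 PSU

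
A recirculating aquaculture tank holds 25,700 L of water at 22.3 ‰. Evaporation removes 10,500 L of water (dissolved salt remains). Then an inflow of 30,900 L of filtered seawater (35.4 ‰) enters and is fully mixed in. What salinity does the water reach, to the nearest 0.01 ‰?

After evaporation: salt = 25,700×22.3 = 573,110; volume = 25,700 − 10,500 = 15,200 L
After mixing: salt = 573,110 + 30,900×35.4 = 1,666,970; volume = 15,200 + 30,900 = 46,100 L
S = 1,666,970 / 46,100 = 36.1599 ‰

36.16 ‰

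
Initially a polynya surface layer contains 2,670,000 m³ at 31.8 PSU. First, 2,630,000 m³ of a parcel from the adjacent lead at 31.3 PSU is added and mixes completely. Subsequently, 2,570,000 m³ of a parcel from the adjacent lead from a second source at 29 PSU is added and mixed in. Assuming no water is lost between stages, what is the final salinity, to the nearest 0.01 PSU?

Weighted by volume,
Initial salt = 2,670,000×31.8 = 84,906,000
After stage 1: salt = 84,906,000 + 2,630,000×31.3 = 167,225,000; volume = 5,300,000 m³; S = 31.552 PSU
After stage 2: salt = 167,225,000 + 2,570,000×29 = 241,755,000; volume = 7,870,000 m³
S = 241,755,000 / 7,870,000 = 30.7186 PSU

30.72 PSU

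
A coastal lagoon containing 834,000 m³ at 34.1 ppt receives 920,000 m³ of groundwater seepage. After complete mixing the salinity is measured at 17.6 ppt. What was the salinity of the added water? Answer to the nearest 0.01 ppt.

Salt balance: 834,000×34.1 + 920,000×S = 1,754,000×17.6
28,439,400 + 920,000·S = 30,870,400
S = (30,870,400 − 28,439,400) / 920,000 = 2.6424 ppt

2.64 ppt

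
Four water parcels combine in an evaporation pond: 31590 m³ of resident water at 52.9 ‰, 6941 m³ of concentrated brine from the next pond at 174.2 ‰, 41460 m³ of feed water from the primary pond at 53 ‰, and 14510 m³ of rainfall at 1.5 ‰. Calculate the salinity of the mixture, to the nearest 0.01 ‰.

Weighted by volume,
salt = 31,590×52.9 + 6,941×174.2 + 41,460×53 + 14,510×1.5 = 1,671,111 + 1,209,122.2 + 2,197,380 + 21,765 = 5,099,378.2
volume = 31,590 + 6,941 + 41,460 + 14,510 = 94,501 m³
S = 5,099,378.2 / 94,501 = 53.9611 ‰

53.96 ‰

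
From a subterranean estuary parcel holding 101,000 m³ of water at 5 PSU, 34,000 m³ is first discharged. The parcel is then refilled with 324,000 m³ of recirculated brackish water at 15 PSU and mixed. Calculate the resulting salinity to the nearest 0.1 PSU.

13.3 PSU

Remaining after removal: 67,000 m³ at 5 PSU (salt = 335,000)
After addition: salt = 335,000 + 324,000×15 = 5,195,000; volume = 391,000 m³
S = 5,195,000 / 391,000 = 13.2864 PSU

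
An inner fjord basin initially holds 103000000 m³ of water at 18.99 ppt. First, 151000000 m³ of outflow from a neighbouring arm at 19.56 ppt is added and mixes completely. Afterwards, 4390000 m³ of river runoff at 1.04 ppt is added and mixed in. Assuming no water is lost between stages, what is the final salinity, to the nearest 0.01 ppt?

19.02 ppt

Salt balance:
Initial salt = 103,000,000×18.99 = 1,955,970,000
After stage 1: salt = 1,955,970,000 + 151,000,000×19.56 = 4,909,530,000; volume = 254,000,000 m³; S = 19.329 ppt
After stage 2: salt = 4,909,530,000 + 4,390,000×1.04 = 4,914,095,600; volume = 258,390,000 m³
S = 4,914,095,600 / 258,390,000 = 19.0181 ppt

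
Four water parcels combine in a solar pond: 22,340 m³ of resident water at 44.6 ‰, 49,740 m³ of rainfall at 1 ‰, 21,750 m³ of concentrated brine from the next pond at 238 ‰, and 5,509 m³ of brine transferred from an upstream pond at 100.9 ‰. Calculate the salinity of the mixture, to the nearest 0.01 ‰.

Total salt / total volume:
salt = 22,340×44.6 + 49,740×1 + 21,750×238 + 5,509×100.9 = 996,364 + 49,740 + 5,176,500 + 555,858.1 = 6,778,462.1
volume = 22,340 + 49,740 + 21,750 + 5,509 = 99,339 m³
S = 6,778,462.1 / 99,339 = 68.2357 ‰

68.24 ‰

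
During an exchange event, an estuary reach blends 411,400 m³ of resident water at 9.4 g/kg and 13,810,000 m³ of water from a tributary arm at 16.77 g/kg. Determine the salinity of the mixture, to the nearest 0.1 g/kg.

16.6 g/kg

Weighted by volume,
salt = 411,400×9.4 + 13,810,000×16.77 = 3,867,160 + 231,593,700 = 235,460,860
volume = 411,400 + 13,810,000 = 14,221,400 m³
S = 235,460,860 / 14,221,400 = 16.557 g/kg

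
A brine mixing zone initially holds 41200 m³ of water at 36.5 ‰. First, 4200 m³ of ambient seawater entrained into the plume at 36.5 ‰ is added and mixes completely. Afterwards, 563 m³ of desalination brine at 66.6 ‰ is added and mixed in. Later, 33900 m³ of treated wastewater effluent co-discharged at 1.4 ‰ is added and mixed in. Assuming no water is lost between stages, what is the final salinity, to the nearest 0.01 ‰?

21.81 ‰

Conserving salt mass:
Initial salt = 41,200×36.5 = 1,503,800
After stage 1: salt = 1,503,800 + 4,200×36.5 = 1,657,100; volume = 45,400 m³; S = 36.5 ‰
After stage 2: salt = 1,657,100 + 563×66.6 = 1,694,595.8; volume = 45,963 m³; S = 36.869 ‰
After stage 3: salt = 1,694,595.8 + 33,900×1.4 = 1,742,055.8; volume = 79,863 m³
S = 1,742,055.8 / 79,863 = 21.8131 ‰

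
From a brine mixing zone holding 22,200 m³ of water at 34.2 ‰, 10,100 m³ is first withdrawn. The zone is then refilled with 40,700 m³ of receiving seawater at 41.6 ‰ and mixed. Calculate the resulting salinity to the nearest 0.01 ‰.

39.90 ‰

Remaining after removal: 12,100 m³ at 34.2 ‰ (salt = 413,820)
After addition: salt = 413,820 + 40,700×41.6 = 2,106,940; volume = 52,800 m³
S = 2,106,940 / 52,800 = 39.9042 ‰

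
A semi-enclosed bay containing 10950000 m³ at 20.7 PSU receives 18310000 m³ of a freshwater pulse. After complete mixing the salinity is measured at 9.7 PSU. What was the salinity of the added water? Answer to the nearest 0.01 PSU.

3.12 PSU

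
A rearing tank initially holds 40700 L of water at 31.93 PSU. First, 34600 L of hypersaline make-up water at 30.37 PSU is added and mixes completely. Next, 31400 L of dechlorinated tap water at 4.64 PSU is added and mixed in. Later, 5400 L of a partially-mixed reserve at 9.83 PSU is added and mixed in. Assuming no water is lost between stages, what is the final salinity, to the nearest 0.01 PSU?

Salt balance:
Initial salt = 40,700×31.93 = 1,299,551
After stage 1: salt = 1,299,551 + 34,600×30.37 = 2,350,353; volume = 75,300 L; S = 31.213 PSU
After stage 2: salt = 2,350,353 + 31,400×4.64 = 2,496,049; volume = 106,700 L; S = 23.393 PSU
After stage 3: salt = 2,496,049 + 5,400×9.83 = 2,549,131; volume = 112,100 L
S = 2,549,131 / 112,100 = 22.7398 PSU

22.74 PSU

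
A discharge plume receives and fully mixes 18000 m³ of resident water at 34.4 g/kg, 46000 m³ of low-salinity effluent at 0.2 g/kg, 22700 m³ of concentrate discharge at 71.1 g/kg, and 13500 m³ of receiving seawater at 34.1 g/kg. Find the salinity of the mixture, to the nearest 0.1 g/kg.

Weighted by volume,
salt = 18,000×34.4 + 46,000×0.2 + 22,700×71.1 + 13,500×34.1 = 619,200 + 9,200 + 1,613,970 + 460,350 = 2,702,720
volume = 18,000 + 46,000 + 22,700 + 13,500 = 100,200 m³
S = 2,702,720 / 100,200 = 26.973 g/kg

27.0 g/kg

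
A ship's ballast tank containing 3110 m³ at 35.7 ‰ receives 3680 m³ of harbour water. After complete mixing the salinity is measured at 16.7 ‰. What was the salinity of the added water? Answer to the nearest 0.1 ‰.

Salt balance: 3,110×35.7 + 3,680×S = 6,790×16.7
111,027 + 3,680·S = 113,393
S = (113,393 − 111,027) / 3,680 = 0.6429 ‰

0.6 ‰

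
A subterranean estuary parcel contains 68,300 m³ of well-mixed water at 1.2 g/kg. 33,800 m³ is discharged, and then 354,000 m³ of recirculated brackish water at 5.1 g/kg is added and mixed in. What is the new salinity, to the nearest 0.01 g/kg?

4.75 g/kg

Remaining after removal: 34,500 m³ at 1.2 g/kg (salt = 41,400)
After addition: salt = 41,400 + 354,000×5.1 = 1,846,800; volume = 388,500 m³
S = 1,846,800 / 388,500 = 4.7537 g/kg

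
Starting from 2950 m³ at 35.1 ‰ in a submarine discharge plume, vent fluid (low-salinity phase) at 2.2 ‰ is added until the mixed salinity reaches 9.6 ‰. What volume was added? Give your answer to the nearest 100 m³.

10200 m³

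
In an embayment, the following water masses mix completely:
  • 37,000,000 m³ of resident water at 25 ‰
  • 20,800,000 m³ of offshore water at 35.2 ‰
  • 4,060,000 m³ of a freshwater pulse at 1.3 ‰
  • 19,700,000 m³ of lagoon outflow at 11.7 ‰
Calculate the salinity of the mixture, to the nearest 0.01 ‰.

Weighted by volume,
salt = 37,000,000×25 + 20,800,000×35.2 + 4,060,000×1.3 + 19,700,000×11.7 = 925,000,000 + 732,160,000 + 5,278,000 + 230,490,000 = 1,892,928,000
volume = 37,000,000 + 20,800,000 + 4,060,000 + 19,700,000 = 81,560,000 m³
S = 1,892,928,000 / 81,560,000 = 23.209 ‰

23.21 ‰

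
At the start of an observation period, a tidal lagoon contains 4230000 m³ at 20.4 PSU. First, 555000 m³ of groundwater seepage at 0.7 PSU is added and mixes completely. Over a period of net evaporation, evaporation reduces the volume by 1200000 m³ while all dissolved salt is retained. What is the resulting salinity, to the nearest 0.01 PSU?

24.18 PSU

After mixing: salt = 4,230,000×20.4 + 555,000×0.7 = 86,680,500; volume = 4,785,000 m³
After evaporation: salt unchanged = 86,680,500; volume = 4,785,000 − 1,200,000 = 3,585,000 m³
S = 86,680,500 / 3,585,000 = 24.1787 PSU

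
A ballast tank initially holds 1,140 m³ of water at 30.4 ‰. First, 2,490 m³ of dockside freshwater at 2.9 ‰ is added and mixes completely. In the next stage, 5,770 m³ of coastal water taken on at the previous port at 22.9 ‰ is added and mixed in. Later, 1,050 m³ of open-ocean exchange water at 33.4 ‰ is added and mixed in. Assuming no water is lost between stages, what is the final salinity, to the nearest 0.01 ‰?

20.01 ‰

Salt balance:
Initial salt = 1,140×30.4 = 34,656
After stage 1: salt = 34,656 + 2,490×2.9 = 41,877; volume = 3,630 m³; S = 11.536 ‰
After stage 2: salt = 41,877 + 5,770×22.9 = 174,010; volume = 9,400 m³; S = 18.512 ‰
After stage 3: salt = 174,010 + 1,050×33.4 = 209,080; volume = 10,450 m³
S = 209,080 / 10,450 = 20.0077 ‰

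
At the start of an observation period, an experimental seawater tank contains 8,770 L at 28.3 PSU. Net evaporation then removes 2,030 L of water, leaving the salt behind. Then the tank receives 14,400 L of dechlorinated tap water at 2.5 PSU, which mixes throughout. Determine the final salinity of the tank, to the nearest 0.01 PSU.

13.44 PSU

After evaporation: salt = 8,770×28.3 = 248,191; volume = 8,770 − 2,030 = 6,740 L
After mixing: salt = 248,191 + 14,400×2.5 = 284,191; volume = 6,740 + 14,400 = 21,140 L
S = 284,191 / 21,140 = 13.4433 PSU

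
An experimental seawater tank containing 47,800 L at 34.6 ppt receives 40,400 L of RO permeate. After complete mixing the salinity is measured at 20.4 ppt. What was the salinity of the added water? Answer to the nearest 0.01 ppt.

Salt balance: 47,800×34.6 + 40,400×S = 88,200×20.4
1,653,880 + 40,400·S = 1,799,280
S = (1,799,280 − 1,653,880) / 40,400 = 3.599 ppt

3.60 ppt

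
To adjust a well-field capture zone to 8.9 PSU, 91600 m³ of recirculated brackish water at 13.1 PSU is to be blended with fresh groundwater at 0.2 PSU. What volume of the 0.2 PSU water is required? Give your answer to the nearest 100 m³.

Salt balance: 91,600×13.1 + V×0.2 = (91,600+V)×8.9
1,199,960 + 0.2V = 815,240 + 8.9V
384,720 = 8.7V
V = 44,220.69 m³

44200 m³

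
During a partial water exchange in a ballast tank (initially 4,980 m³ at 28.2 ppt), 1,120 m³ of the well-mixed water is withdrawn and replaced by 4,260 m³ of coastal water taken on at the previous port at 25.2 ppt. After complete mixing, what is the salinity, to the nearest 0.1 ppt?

Remaining after removal: 3,860 m³ at 28.2 ppt (salt = 108,852)
After addition: salt = 108,852 + 4,260×25.2 = 216,204; volume = 8,120 m³
S = 216,204 / 8,120 = 26.6261 ppt

26.6 ppt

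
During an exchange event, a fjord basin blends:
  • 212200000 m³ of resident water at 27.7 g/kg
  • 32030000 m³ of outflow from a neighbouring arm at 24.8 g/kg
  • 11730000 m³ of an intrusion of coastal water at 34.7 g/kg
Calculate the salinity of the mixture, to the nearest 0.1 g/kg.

27.7 g/kg

Mass of salt is conserved:
salt = 212,200,000×27.7 + 32,030,000×24.8 + 11,730,000×34.7 = 5,877,940,000 + 794,344,000 + 407,031,000 = 7,079,315,000
volume = 212,200,000 + 32,030,000 + 11,730,000 = 255,960,000 m³
S = 7,079,315,000 / 255,960,000 = 27.658 g/kg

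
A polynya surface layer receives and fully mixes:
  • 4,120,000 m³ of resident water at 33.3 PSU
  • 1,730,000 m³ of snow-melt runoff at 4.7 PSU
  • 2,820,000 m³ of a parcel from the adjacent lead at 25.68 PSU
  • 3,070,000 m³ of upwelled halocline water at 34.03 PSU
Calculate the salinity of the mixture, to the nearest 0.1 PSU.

Total salt / total volume:
salt = 4,120,000×33.3 + 1,730,000×4.7 + 2,820,000×25.68 + 3,070,000×34.03 = 137,196,000 + 8,131,000 + 72,417,600 + 104,472,100 = 322,216,700
volume = 4,120,000 + 1,730,000 + 2,820,000 + 3,070,000 = 11,740,000 m³
S = 322,216,700 / 11,740,000 = 27.446 PSU

27.4 PSU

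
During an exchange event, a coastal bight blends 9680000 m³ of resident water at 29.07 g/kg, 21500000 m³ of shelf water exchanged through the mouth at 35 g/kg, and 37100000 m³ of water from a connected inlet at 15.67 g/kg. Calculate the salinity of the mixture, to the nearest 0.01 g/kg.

23.66 g/kg

Salt balance:
salt = 9,680,000×29.07 + 21,500,000×35 + 37,100,000×15.67 = 281,397,600 + 752,500,000 + 581,357,000 = 1,615,254,600
volume = 9,680,000 + 21,500,000 + 37,100,000 = 68,280,000 m³
S = 1,615,254,600 / 68,280,000 = 23.6563 g/kg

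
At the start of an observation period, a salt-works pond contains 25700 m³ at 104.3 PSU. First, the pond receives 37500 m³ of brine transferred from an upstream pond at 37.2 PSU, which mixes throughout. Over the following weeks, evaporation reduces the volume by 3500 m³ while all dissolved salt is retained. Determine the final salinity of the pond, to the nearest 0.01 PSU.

After mixing: salt = 25,700×104.3 + 37,500×37.2 = 4,075,510; volume = 63,200 m³
After evaporation: salt unchanged = 4,075,510; volume = 63,200 − 3,500 = 59,700 m³
S = 4,075,510 / 59,700 = 68.2665 PSU

68.27 PSU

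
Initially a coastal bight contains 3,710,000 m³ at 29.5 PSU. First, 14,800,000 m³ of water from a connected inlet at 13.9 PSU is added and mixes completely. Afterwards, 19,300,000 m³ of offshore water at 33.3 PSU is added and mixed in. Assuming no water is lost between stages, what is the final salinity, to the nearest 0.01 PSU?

By conservation of dissolved salt,
Initial salt = 3,710,000×29.5 = 109,445,000
After stage 1: salt = 109,445,000 + 14,800,000×13.9 = 315,165,000; volume = 18,510,000 m³; S = 17.027 PSU
After stage 2: salt = 315,165,000 + 19,300,000×33.3 = 957,855,000; volume = 37,810,000 m³
S = 957,855,000 / 37,810,000 = 25.3334 PSU

25.33 PSU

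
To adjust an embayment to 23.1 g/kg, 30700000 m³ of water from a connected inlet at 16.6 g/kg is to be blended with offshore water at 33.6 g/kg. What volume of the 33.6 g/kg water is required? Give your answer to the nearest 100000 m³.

Salt balance: 30,700,000×16.6 + V×33.6 = (30,700,000+V)×23.1
509,620,000 + 33.6V = 709,170,000 + 23.1V
199,550,000 = 10.5V
V = 19,004,761.9 m³

19000000 m³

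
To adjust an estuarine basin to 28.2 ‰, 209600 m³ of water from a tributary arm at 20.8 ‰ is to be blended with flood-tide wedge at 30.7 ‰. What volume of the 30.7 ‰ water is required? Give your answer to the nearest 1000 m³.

Salt balance: 209,600×20.8 + V×30.7 = (209,600+V)×28.2
4,359,680 + 30.7V = 5,910,720 + 28.2V
1,551,040 = 2.5V
V = 620,416 m³

620000 m³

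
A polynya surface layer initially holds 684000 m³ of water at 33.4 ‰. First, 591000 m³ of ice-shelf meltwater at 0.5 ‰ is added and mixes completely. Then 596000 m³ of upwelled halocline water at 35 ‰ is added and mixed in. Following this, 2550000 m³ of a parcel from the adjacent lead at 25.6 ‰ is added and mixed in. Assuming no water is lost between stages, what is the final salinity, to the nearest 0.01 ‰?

By conservation of dissolved salt,
Initial salt = 684,000×33.4 = 22,845,600
After stage 1: salt = 22,845,600 + 591,000×0.5 = 23,141,100; volume = 1,275,000 m³; S = 18.15 ‰
After stage 2: salt = 23,141,100 + 596,000×35 = 44,001,100; volume = 1,871,000 m³; S = 23.517 ‰
After stage 3: salt = 44,001,100 + 2,550,000×25.6 = 109,281,100; volume = 4,421,000 m³
S = 109,281,100 / 4,421,000 = 24.7186 ‰

24.72 ‰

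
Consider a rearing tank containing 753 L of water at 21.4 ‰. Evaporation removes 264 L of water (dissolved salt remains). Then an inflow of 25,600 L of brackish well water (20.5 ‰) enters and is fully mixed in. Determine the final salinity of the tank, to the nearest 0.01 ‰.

After evaporation: salt = 753×21.4 = 16,114.2; volume = 753 − 264 = 489 L
After mixing: salt = 16,114.2 + 25,600×20.5 = 540,914.2; volume = 489 + 25,600 = 26,089 L
S = 540,914.2 / 26,089 = 20.7334 ‰

20.73 ‰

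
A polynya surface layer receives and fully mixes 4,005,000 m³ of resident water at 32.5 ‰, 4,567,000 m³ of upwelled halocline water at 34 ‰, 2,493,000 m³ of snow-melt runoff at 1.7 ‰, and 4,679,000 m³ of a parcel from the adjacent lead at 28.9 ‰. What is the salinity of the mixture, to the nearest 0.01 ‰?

Total salt / total volume:
salt = 4,005,000×32.5 + 4,567,000×34 + 2,493,000×1.7 + 4,679,000×28.9 = 130,162,500 + 155,278,000 + 4,238,100 + 135,223,100 = 424,901,700
volume = 4,005,000 + 4,567,000 + 2,493,000 + 4,679,000 = 15,744,000 m³
S = 424,901,700 / 15,744,000 = 26.9882 ‰

26.99 ‰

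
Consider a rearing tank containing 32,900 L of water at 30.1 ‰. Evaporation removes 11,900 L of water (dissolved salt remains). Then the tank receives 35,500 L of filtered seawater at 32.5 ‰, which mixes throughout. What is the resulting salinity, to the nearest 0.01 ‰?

After evaporation: salt = 32,900×30.1 = 990,290; volume = 32,900 − 11,900 = 21,000 L
After mixing: salt = 990,290 + 35,500×32.5 = 2,144,040; volume = 21,000 + 35,500 = 56,500 L
S = 2,144,040 / 56,500 = 37.9476 ‰

37.95 ‰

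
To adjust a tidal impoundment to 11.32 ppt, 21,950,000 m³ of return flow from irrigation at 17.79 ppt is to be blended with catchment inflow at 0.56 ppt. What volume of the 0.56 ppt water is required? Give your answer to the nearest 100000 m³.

Salt balance: 21,950,000×17.79 + V×0.56 = (21,950,000+V)×11.32
390,490,500 + 0.56V = 248,474,000 + 11.32V
142,016,500 = 10.76V
V = 13,198,559.48 m³

13200000 m³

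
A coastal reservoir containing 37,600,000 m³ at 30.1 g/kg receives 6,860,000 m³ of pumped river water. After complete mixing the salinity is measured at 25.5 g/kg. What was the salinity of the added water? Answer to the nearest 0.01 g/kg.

0.29 g/kg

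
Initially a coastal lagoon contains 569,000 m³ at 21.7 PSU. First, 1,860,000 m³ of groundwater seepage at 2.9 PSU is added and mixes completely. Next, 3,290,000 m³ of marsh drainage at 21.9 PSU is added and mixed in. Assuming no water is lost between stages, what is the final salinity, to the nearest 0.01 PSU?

15.70 PSU

By conservation of dissolved salt,
Initial salt = 569,000×21.7 = 12,347,300
After stage 1: salt = 12,347,300 + 1,860,000×2.9 = 17,741,300; volume = 2,429,000 m³; S = 7.304 PSU
After stage 2: salt = 17,741,300 + 3,290,000×21.9 = 89,792,300; volume = 5,719,000 m³
S = 89,792,300 / 5,719,000 = 15.7007 PSU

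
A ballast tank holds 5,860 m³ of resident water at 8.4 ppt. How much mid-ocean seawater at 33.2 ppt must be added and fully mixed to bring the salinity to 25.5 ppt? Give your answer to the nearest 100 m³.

13000 m³

Salt balance: 5,860×8.4 + V×33.2 = (5,860+V)×25.5
49,224 + 33.2V = 149,430 + 25.5V
100,206 = 7.7V
V = 13,013.77 m³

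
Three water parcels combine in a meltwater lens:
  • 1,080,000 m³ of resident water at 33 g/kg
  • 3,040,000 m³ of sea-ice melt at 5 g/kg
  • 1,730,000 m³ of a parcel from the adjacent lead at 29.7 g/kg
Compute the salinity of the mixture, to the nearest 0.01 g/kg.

17.47 g/kg

Salt balance:
salt = 1,080,000×33 + 3,040,000×5 + 1,730,000×29.7 = 35,640,000 + 15,200,000 + 51,381,000 = 102,221,000
volume = 1,080,000 + 3,040,000 + 1,730,000 = 5,850,000 m³
S = 102,221,000 / 5,850,000 = 17.4737 g/kg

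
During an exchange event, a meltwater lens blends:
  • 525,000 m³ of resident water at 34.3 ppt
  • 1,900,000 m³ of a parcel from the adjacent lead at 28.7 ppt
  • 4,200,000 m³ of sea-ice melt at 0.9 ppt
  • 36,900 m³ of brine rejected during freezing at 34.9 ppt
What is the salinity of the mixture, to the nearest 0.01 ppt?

11.65 ppt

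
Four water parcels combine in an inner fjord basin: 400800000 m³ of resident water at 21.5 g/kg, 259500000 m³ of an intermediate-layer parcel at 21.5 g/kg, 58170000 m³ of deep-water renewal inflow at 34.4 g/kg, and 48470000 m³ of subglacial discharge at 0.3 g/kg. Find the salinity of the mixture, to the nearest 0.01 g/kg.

21.14 g/kg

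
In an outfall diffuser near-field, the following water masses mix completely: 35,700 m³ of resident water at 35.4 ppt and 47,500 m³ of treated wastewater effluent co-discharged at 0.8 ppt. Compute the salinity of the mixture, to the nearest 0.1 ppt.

15.6 ppt

Total salt / total volume:
salt = 35,700×35.4 + 47,500×0.8 = 1,263,780 + 38,000 = 1,301,780
volume = 35,700 + 47,500 = 83,200 m³
S = 1,301,780 / 83,200 = 15.646 ppt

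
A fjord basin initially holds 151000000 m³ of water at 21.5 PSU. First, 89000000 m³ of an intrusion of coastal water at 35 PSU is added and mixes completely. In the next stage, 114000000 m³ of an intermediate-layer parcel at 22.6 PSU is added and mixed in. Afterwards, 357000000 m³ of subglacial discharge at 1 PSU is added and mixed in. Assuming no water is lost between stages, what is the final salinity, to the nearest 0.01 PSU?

Conserving salt mass:
Initial salt = 151,000,000×21.5 = 3,246,500,000
After stage 1: salt = 3,246,500,000 + 89,000,000×35 = 6,361,500,000; volume = 240,000,000 m³; S = 26.506 PSU
After stage 2: salt = 6,361,500,000 + 114,000,000×22.6 = 8,937,900,000; volume = 354,000,000 m³; S = 25.248 PSU
After stage 3: salt = 8,937,900,000 + 357,000,000×1 = 9,294,900,000; volume = 711,000,000 m³
S = 9,294,900,000 / 711,000,000 = 13.073 PSU

13.07 PSU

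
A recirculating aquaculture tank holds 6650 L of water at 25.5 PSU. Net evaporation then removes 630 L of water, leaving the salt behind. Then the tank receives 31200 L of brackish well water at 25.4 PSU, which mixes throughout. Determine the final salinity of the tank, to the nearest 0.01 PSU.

After evaporation: salt = 6,650×25.5 = 169,575; volume = 6,650 − 630 = 6,020 L
After mixing: salt = 169,575 + 31,200×25.4 = 962,055; volume = 6,020 + 31,200 = 37,220 L
S = 962,055 / 37,220 = 25.8478 PSU

25.85 PSU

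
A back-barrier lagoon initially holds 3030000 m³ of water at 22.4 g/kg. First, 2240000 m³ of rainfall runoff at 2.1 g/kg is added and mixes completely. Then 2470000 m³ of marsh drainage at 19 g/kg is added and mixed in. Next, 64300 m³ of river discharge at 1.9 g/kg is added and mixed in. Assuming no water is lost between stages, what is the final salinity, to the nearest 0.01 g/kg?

15.33 g/kg

By conservation of dissolved salt,
Initial salt = 3,030,000×22.4 = 67,872,000
After stage 1: salt = 67,872,000 + 2,240,000×2.1 = 72,576,000; volume = 5,270,000 m³; S = 13.772 g/kg
After stage 2: salt = 72,576,000 + 2,470,000×19 = 119,506,000; volume = 7,740,000 m³; S = 15.44 g/kg
After stage 3: salt = 119,506,000 + 64,300×1.9 = 119,628,170; volume = 7,804,300 m³
S = 119,628,170 / 7,804,300 = 15.3285 g/kg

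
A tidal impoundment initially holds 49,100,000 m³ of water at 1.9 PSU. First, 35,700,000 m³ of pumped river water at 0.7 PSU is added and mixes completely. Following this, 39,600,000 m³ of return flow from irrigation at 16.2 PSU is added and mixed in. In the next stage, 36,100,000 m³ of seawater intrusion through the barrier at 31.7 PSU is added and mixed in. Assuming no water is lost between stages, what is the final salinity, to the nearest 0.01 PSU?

Total salt / total volume:
Initial salt = 49,100,000×1.9 = 93,290,000
After stage 1: salt = 93,290,000 + 35,700,000×0.7 = 118,280,000; volume = 84,800,000 m³; S = 1.395 PSU
After stage 2: salt = 118,280,000 + 39,600,000×16.2 = 759,800,000; volume = 124,400,000 m³; S = 6.108 PSU
After stage 3: salt = 759,800,000 + 36,100,000×31.7 = 1,904,170,000; volume = 160,500,000 m³
S = 1,904,170,000 / 160,500,000 = 11.864 PSU

11.86 PSU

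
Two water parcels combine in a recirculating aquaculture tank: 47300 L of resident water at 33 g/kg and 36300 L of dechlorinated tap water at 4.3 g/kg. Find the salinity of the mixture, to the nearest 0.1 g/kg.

Total salt / total volume:
salt = 47,300×33 + 36,300×4.3 = 1,560,900 + 156,090 = 1,716,990
volume = 47,300 + 36,300 = 83,600 L
S = 1,716,990 / 83,600 = 20.538 g/kg

20.5 g/kg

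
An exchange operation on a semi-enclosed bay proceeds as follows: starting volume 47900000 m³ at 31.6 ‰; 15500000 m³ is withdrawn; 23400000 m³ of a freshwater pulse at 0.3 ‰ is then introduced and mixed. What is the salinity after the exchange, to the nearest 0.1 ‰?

Remaining after removal: 32,400,000 m³ at 31.6 ‰ (salt = 1,023,840,000)
After addition: salt = 1,023,840,000 + 23,400,000×0.3 = 1,030,860,000; volume = 55,800,000 m³
S = 1,030,860,000 / 55,800,000 = 18.4742 ‰

18.5 ‰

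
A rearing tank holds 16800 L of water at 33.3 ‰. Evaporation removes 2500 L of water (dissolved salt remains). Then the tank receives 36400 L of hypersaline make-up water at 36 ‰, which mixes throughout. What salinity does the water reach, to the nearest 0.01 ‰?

After evaporation: salt = 16,800×33.3 = 559,440; volume = 16,800 − 2,500 = 14,300 L
After mixing: salt = 559,440 + 36,400×36 = 1,869,840; volume = 14,300 + 36,400 = 50,700 L
S = 1,869,840 / 50,700 = 36.8805 ‰

36.88 ‰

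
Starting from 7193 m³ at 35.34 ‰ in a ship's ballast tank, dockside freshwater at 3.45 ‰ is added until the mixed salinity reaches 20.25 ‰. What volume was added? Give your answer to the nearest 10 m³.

6460 m³

Salt balance: 7,193×35.34 + V×3.45 = (7,193+V)×20.25
254,200.62 + 3.45V = 145,658.25 + 20.25V
108,542.37 = 16.8V
V = 6,460.86 m³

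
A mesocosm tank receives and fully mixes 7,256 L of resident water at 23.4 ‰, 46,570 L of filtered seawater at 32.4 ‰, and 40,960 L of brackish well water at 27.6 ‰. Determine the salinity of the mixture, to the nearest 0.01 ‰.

29.64 ‰

By conservation of dissolved salt,
salt = 7,256×23.4 + 46,570×32.4 + 40,960×27.6 = 169,790.4 + 1,508,868 + 1,130,496 = 2,809,154.4
volume = 7,256 + 46,570 + 40,960 = 94,786 L
S = 2,809,154.4 / 94,786 = 29.6368 ‰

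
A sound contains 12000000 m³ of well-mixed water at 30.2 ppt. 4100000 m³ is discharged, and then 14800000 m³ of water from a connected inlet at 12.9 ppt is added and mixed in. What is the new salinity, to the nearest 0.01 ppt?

18.92 ppt

Remaining after removal: 7,900,000 m³ at 30.2 ppt (salt = 238,580,000)
After addition: salt = 238,580,000 + 14,800,000×12.9 = 429,500,000; volume = 22,700,000 m³
S = 429,500,000 / 22,700,000 = 18.9207 ppt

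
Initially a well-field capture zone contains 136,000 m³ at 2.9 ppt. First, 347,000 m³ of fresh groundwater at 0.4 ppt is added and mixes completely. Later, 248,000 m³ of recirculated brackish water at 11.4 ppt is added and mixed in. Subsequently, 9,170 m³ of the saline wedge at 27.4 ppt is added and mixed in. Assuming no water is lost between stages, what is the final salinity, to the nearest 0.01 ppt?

4.88 ppt

Total salt / total volume:
Initial salt = 136,000×2.9 = 394,400
After stage 1: salt = 394,400 + 347,000×0.4 = 533,200; volume = 483,000 m³; S = 1.104 ppt
After stage 2: salt = 533,200 + 248,000×11.4 = 3,360,400; volume = 731,000 m³; S = 4.597 ppt
After stage 3: salt = 3,360,400 + 9,170×27.4 = 3,611,658; volume = 740,170 m³
S = 3,611,658 / 740,170 = 4.8795 ppt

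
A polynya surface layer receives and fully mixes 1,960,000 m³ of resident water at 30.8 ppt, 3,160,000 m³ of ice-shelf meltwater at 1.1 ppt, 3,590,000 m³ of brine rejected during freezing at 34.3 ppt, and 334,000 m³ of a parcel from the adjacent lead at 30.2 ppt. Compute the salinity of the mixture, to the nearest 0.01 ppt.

Total salt / total volume:
salt = 1,960,000×30.8 + 3,160,000×1.1 + 3,590,000×34.3 + 334,000×30.2 = 60,368,000 + 3,476,000 + 123,137,000 + 10,086,800 = 197,067,800
volume = 1,960,000 + 3,160,000 + 3,590,000 + 334,000 = 9,044,000 m³
S = 197,067,800 / 9,044,000 = 21.7899 ppt

21.79 ppt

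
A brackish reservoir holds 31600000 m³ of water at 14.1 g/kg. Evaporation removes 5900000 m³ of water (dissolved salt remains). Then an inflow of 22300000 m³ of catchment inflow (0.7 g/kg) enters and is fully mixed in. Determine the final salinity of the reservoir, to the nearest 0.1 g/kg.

After evaporation: salt = 31,600,000×14.1 = 445,560,000; volume = 31,600,000 − 5,900,000 = 25,700,000 m³
After mixing: salt = 445,560,000 + 22,300,000×0.7 = 461,170,000; volume = 25,700,000 + 22,300,000 = 48,000,000 m³
S = 461,170,000 / 48,000,000 = 9.6077 g/kg

9.6 g/kg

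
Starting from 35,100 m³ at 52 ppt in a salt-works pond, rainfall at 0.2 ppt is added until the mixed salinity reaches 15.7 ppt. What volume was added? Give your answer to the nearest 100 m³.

Salt balance: 35,100×52 + V×0.2 = (35,100+V)×15.7
1,825,200 + 0.2V = 551,070 + 15.7V
1,274,130 = 15.5V
V = 82,201.94 m³

82200 m³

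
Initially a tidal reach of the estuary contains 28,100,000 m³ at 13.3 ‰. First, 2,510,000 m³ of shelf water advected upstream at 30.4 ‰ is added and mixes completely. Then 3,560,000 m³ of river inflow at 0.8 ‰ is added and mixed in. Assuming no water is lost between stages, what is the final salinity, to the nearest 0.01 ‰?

Total salt / total volume:
Initial salt = 28,100,000×13.3 = 373,730,000
After stage 1: salt = 373,730,000 + 2,510,000×30.4 = 450,034,000; volume = 30,610,000 m³; S = 14.702 ‰
After stage 2: salt = 450,034,000 + 3,560,000×0.8 = 452,882,000; volume = 34,170,000 m³
S = 452,882,000 / 34,170,000 = 13.2538 ‰

13.25 ‰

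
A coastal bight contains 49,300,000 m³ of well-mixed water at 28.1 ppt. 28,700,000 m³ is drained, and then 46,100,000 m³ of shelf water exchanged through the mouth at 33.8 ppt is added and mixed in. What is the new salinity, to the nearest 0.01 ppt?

Remaining after removal: 20,600,000 m³ at 28.1 ppt (salt = 578,860,000)
After addition: salt = 578,860,000 + 46,100,000×33.8 = 2,137,040,000; volume = 66,700,000 m³
S = 2,137,040,000 / 66,700,000 = 32.0396 ppt

32.04 ppt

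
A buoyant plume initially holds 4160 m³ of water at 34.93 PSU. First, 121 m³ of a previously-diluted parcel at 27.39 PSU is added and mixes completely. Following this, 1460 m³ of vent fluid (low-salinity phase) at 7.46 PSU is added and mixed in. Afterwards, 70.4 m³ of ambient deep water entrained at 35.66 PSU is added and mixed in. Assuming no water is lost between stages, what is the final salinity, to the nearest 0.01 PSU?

27.88 PSU

Salt balance:
Initial salt = 4,160×34.93 = 145,308.8
After stage 1: salt = 145,308.8 + 121×27.39 = 148,622.99; volume = 4,281 m³; S = 34.717 PSU
After stage 2: salt = 148,622.99 + 1,460×7.46 = 159,514.59; volume = 5,741 m³; S = 27.785 PSU
After stage 3: salt = 159,514.59 + 70.4×35.66 = 162,025.054; volume = 5,811.4 m³
S = 162,025.054 / 5,811.4 = 27.8806 PSU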